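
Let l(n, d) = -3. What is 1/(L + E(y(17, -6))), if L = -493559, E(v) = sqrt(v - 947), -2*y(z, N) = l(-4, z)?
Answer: -987118/487200974853 - I*sqrt(3782)/487200974853 ≈ -2.0261e-6 - 1.2623e-10*I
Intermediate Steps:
y(z, N) = 3/2 (y(z, N) = -1/2*(-3) = 3/2)
E(v) = sqrt(-947 + v)
1/(L + E(y(17, -6))) = 1/(-493559 + sqrt(-947 + 3/2)) = 1/(-493559 + sqrt(-1891/2)) = 1/(-493559 + I*sqrt(3782)/2)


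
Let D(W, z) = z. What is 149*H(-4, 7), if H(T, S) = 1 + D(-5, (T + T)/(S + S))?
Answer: 447/7 ≈ 63.857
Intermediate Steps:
H(T, S) = 1 + T/S (H(T, S) = 1 + (T + T)/(S + S) = 1 + (2*T)/((2*S)) = 1 + (2*T)*(1/(2*S)) = 1 + T/S)
149*H(-4, 7) = 149*((7 - 4)/7) = 149*((⅐)*3) = 149*(3/7) = 447/7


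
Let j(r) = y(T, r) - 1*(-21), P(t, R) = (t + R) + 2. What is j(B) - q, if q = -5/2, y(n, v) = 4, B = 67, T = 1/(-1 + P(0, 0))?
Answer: 55/2 ≈ 27.500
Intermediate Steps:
P(t, R) = 2 + R + t (P(t, R) = (R + t) + 2 = 2 + R + t)
T = 1 (T = 1/(-1 + (2 + 0 + 0)) = 1/(-1 + 2) = 1/1 = 1)
j(r) = 25 (j(r) = 4 - 1*(-21) = 4 + 21 = 25)
q = -5/2 (q = -5*1/2 = -5/2 ≈ -2.5000)
j(B) - q = 25 - 1*(-5/2) = 25 + 5/2 = 55/2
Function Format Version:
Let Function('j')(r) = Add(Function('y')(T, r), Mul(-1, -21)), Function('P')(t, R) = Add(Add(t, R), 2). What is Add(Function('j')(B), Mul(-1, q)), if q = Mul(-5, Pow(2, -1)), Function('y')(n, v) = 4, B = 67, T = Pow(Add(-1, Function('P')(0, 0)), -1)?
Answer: Rational(55, 2) ≈ 27.500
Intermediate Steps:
Function('P')(t, R) = Add(2, R, t) (Function('P')(t, R) = Add(Add(R, t), 2) = Add(2, R, t))
T = 1 (T = Pow(Add(-1, Add(2, 0, 0)), -1) = Pow(Add(-1, 2), -1) = Pow(1, -1) = 1)
Function('j')(r) = 25 (Function('j')(r) = Add(4, Mul(-1, -21)) = Add(4, 21) = 25)
q = Rational(-5, 2) (q = Mul(-5, Rational(1, 2)) = Rational(-5, 2) ≈ -2.5000)
Add(Function('j')(B), Mul(-1, q)) = Add(25, Mul(-1, Rational(-5, 2))) = Add(25, Rational(5, 2)) = Rational(55, 2)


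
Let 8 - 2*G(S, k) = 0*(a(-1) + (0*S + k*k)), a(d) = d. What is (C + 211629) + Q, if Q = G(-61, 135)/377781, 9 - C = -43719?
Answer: 96469022821/377781 ≈ 2.5536e+5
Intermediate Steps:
C = 43728 (C = 9 - 1*(-43719) = 9 + 43719 = 43728)
G(S, k) = 4 (G(S, k) = 4 - 0*(-1 + (0*S + k*k)) = 4 - 0*(-1 + (0 + k²)) = 4 - 0*(-1 + k²) = 4 - ½*0 = 4 + 0 = 4)
Q = 4/377781 ≈ 1.0588e-5
(C + 211629) + Q = (43728 + 211629) + 4/377781 = 255357 + 4/377781 = 96469022821/377781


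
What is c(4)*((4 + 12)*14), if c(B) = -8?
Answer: -1792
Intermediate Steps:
c(4)*((4 + 12)*14) = -8*(4 + 12)*14 = -128*14 = -8*224 = -1792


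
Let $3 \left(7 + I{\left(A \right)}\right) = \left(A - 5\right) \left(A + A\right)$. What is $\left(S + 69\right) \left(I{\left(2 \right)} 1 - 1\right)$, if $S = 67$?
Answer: $-1632$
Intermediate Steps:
$I{\left(A \right)} = -7 + \frac{2 A \left(-5 + A\right)}{3}$ ($I{\left(A \right)} = -7 + \frac{\left(A - 5\right) \left(A + A\right)}{3} = -7 + \frac{\left(-5 + A\right) 2 A}{3} = -7 + \frac{2 A \left(-5 + A\right)}{3}$)
$\left(S + 69\right) \left(I{\left(2 \right)} 1 - 1\right) = \left(67 + 69\right) \left(\left(-7 - \frac{20}{3} + \frac{2 \cdot 2^{2}}{3}\right) 1 - 1\right) = 136 \left(\left(-7 - \frac{20}{3} + \frac{2}{3} \cdot 4\right) 1 - 1\right) = 136 \left(\left(-7 - \frac{20}{3} + \frac{8}{3}\right) 1 - 1\right) = 136 \left(\left(-11\right) 1 - 1\right) = 136 \left(-11 - 1\right) = 136 \left(-12\right) = -1632$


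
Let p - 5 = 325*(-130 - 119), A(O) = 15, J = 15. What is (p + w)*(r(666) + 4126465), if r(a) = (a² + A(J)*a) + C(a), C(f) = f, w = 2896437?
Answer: 12896973965009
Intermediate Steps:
p = -80920 (p = 5 + 325*(-130 - 119) = 5 + 325*(-249) = 5 - 80925 = -80920)
r(a) = a² + 16*a (r(a) = (a² + 15*a) + a = a² + 16*a)
(p + w)*(r(666) + 4126465) = (-80920 + 2896437)*(666*(16 + 666) + 4126465) = 2815517*(666*682 + 4126465) = 2815517*(454212 + 4126465) = 2815517*4580677 = 12896973965009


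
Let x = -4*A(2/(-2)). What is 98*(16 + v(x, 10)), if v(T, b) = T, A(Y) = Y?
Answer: 1960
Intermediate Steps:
x = 4 (x = -8/(-2) = -8*(-1)/2 = -4*(-1) = 4)
98*(16 + v(x, 10)) = 98*(16 + 4) = 98*20 = 1960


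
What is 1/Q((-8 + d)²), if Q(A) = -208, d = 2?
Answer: -1/208 ≈ -0.0048077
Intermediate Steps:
1/Q((-8 + d)²) = 1/(-208) = -1/208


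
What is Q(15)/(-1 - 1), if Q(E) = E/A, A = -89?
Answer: 15/178 ≈ 0.084270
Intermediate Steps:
Q(E) = -E/89 (Q(E) = E/(-89) = E*(-1/89) = -E/89)
Q(15)/(-1 - 1) = (-1/89*15)/(-1 - 1) = -15/89/(-2) = -15/89*(-½) = 15/178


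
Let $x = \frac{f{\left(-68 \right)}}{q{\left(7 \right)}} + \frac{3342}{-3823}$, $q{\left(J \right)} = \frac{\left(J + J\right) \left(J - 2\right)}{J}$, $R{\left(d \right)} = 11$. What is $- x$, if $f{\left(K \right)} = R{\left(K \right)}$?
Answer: $- \frac{8633}{38230} \approx -0.22582$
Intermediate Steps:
$q{\left(J \right)} = -4 + 2 J$ ($q{\left(J \right)} = \frac{2 J \left(-2 + J\right)}{J} = -4 + 2 J$)
$f{\left(K \right)} = 11$
$x = \frac{8633}{38230}$ ($x = \frac{11}{-4 + 2 \cdot 7} + \frac{3342}{-3823} = \frac{11}{-4 + 14} + 3342 \left(- \frac{1}{3823}\right) = \frac{11}{10} - \frac{3342}{3823} = \frac{8633}{38230} \approx 0.22582$)
$- x = \left(-1\right) \frac{8633}{38230} = - \frac{8633}{38230}$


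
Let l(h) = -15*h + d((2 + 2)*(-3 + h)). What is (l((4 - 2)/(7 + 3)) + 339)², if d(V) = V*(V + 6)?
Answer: 97140736/625 ≈ 1.5543e+5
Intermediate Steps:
d(V) = V*(6 + V)
l(h) = -15*h + (-12 + 4*h)*(-6 + 4*h) (l(h) = -15*h + ((2 + 2)*(-3 + h))*(6 + (2 + 2)*(-3 + h)) = -15*h + (4*(-3 + h))*(6 + 4*(-3 + h)) = -15*h + (-12 + 4*h)*(6 + (-12 + 4*h)) = -15*h + (-12 + 4*h)*(-6 + 4*h))
(l((4 - 2)/(7 + 3)) + 339)² = ((72 - 87*(4 - 2)/(7 + 3) + 16*((4 - 2)/(7 + 3))²) + 339)² = ((72 - 174/10 + 16*(2/10)²) + 339)² = ((72 - 174/10 + 16*(2*(⅒))²) + 339)² = ((72 - 87*⅕ + 16*(⅕)²) + 339)² = ((72 - 87/5 + 16*(1/25)) + 339)² = ((72 - 87/5 + 16/25) + 339)² = (1381/25 + 339)² = (9856/25)² = 97140736/625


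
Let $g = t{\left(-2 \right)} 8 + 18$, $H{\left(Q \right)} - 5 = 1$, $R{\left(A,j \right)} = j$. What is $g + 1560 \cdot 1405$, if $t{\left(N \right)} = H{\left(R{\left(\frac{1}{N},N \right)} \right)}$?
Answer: $2191866$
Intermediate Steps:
$H{\left(Q \right)} = 6$ ($H{\left(Q \right)} = 5 + 1 = 6$)
$t{\left(N \right)} = 6$
$g = 66$ ($g = 6 \cdot 8 + 18 = 48 + 18 = 66$)
$g + 1560 \cdot 1405 = 66 + 1560 \cdot 1405 = 66 + 2191800 = 2191866$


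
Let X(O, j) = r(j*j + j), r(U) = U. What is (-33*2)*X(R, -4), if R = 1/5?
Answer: -792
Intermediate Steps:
R = ⅕ ≈ 0.20000
X(O, j) = j + j² (X(O, j) = j*j + j = j² + j = j + j²)
(-33*2)*X(R, -4) = (-33*2)*(-4*(1 - 4)) = -(-264)*(-3) = -66*12 = -792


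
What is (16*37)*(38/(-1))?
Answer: -22496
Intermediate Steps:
(16*37)*(38/(-1)) = 592*(38*(-1)) = 592*(-38) = -22496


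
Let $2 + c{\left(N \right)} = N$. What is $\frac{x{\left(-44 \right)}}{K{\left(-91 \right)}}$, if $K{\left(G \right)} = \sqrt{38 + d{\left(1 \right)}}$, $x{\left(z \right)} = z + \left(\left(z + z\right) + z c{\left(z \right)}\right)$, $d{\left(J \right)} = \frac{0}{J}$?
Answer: $\frac{946 \sqrt{38}}{19} \approx 306.92$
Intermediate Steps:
$d{\left(J \right)} = 0$
$c{\left(N \right)} = -2 + N$
$x{\left(z \right)} = 3 z + z \left(-2 + z\right)$ ($x{\left(z \right)} = z + \left(\left(z + z\right) + z \left(-2 + z\right)\right) = z + \left(2 z + z \left(-2 + z\right)\right) = 3 z + z \left(-2 + z\right)$)
$K{\left(G \right)} = \sqrt{38}$ ($K{\left(G \right)} = \sqrt{38 + 0} = \sqrt{38}$)
$\frac{x{\left(-44 \right)}}{K{\left(-91 \right)}} = \frac{\left(-44\right) \left(1 - 44\right)}{\sqrt{38}} = \left(-44\right) \left(-43\right) \frac{\sqrt{38}}{38} = 1892 \frac{\sqrt{38}}{38} = \frac{946 \sqrt{38}}{19}$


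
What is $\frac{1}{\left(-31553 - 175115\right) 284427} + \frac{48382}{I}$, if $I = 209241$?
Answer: $\frac{315998750171879}{1366621770277764} \approx 0.23123$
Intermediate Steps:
$\frac{1}{\left(-31553 - 175115\right) 284427} + \frac{48382}{I} = \frac{1}{\left(-31553 - 175115\right) 284427} + \frac{48382}{209241} = \frac{1}{-206668} \cdot \frac{1}{284427} + 48382 \cdot \frac{1}{209241} = \left(- \frac{1}{206668}\right) \frac{1}{284427} + \frac{48382}{209241} = - \frac{1}{58781959236} + \frac{48382}{209241} = \frac{315998750171879}{1366621770277764}$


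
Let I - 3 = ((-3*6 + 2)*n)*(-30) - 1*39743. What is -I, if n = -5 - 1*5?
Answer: 44540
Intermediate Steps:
n = -10 (n = -5 - 5 = -10)
I = -44540 (I = 3 + (((-3*6 + 2)*(-10))*(-30) - 1*39743) = 3 + (((-18 + 2)*(-10))*(-30) - 39743) = 3 + (-16*(-10)*(-30) - 39743) = 3 + (160*(-30) - 39743) = 3 + (-4800 - 39743) = 3 - 44543 = -44540)
-I = -1*(-44540) = 44540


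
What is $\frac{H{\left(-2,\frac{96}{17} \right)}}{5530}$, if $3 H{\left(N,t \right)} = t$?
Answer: $\frac{16}{47005} \approx 0.00034039$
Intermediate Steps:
$H{\left(N,t \right)} = \frac{t}{3}$
$\frac{H{\left(-2,\frac{96}{17} \right)}}{5530} = \frac{\frac{1}{3} \cdot \frac{96}{17}}{5530} = \frac{96 \cdot \frac{1}{17}}{3} \cdot \frac{1}{5530} = \frac{1}{3} \cdot \frac{96}{17} \cdot \frac{1}{5530} = \frac{32}{17} \cdot \frac{1}{5530} = \frac{16}{47005}$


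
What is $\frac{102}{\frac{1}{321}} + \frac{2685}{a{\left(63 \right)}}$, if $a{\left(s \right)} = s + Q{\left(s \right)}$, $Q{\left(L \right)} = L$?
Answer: $\frac{1376059}{42} \approx 32763.0$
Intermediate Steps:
$a{\left(s \right)} = 2 s$ ($a{\left(s \right)} = s + s = 2 s$)
$\frac{102}{\frac{1}{321}} + \frac{2685}{a{\left(63 \right)}} = \frac{102}{\frac{1}{321}} + \frac{2685}{2 \cdot 63} = 102 \frac{1}{\frac{1}{321}} + \frac{2685}{126} = 102 \cdot 321 + 2685 \cdot \frac{1}{126} = 32742 + \frac{895}{42} = \frac{1376059}{42}$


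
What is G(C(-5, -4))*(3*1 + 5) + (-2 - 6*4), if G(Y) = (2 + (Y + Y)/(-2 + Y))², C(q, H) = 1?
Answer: -26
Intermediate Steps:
G(Y) = (2 + 2*Y/(-2 + Y))² (G(Y) = (2 + (2*Y)/(-2 + Y))² = (2 + 2*Y/(-2 + Y))²)
G(C(-5, -4))*(3*1 + 5) + (-2 - 6*4) = (16*(-1 + 1)²/(-2 + 1)²)*(3*1 + 5) + (-2 - 6*4) = (16*0²/(-1)²)*(3 + 5) + (-2 - 24) = (16*0*1)*8 - 26 = 0*8 - 26 = 0 - 26 = -26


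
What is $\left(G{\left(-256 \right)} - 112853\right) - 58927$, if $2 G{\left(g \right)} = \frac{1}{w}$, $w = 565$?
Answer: $- \frac{194111399}{1130} \approx -1.7178 \cdot 10^{5}$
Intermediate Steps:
$G{\left(g \right)} = \frac{1}{1130}$ ($G{\left(g \right)} = \frac{1}{2 \cdot 565} = \frac{1}{2} \cdot \frac{1}{565} = \frac{1}{1130}$)
$\left(G{\left(-256 \right)} - 112853\right) - 58927 = \left(\frac{1}{1130} - 112853\right) - 58927 = - \frac{127523889}{1130} - 58927 = - \frac{194111399}{1130}$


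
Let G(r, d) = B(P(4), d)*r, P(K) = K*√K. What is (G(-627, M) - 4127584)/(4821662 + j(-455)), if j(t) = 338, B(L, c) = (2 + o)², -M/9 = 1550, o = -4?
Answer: -1032523/1205500 ≈ -0.85651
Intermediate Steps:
P(K) = K^(3/2)
M = -13950 (M = -9*1550 = -13950)
B(L, c) = 4 (B(L, c) = (2 - 4)² = (-2)² = 4)
G(r, d) = 4*r
(G(-627, M) - 4127584)/(4821662 + j(-455)) = (4*(-627) - 4127584)/(4821662 + 338) = (-2508 - 4127584)/4822000 = -4130092*1/4822000 = -1032523/1205500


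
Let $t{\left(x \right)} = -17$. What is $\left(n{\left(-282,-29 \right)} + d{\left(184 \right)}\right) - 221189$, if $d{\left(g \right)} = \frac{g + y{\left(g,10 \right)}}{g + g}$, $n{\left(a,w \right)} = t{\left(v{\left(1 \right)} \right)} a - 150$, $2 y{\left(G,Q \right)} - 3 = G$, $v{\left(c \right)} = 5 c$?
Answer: $- \frac{159376565}{736} \approx -2.1654 \cdot 10^{5}$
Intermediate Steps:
$y{\left(G,Q \right)} = \frac{3}{2} + \frac{G}{2}$
$n{\left(a,w \right)} = -150 - 17 a$ ($n{\left(a,w \right)} = - 17 a - 150 = -150 - 17 a$)
$d{\left(g \right)} = \frac{\frac{3}{2} + \frac{3 g}{2}}{2 g}$ ($d{\left(g \right)} = \frac{g + \left(\frac{3}{2} + \frac{g}{2}\right)}{g + g} = \frac{\frac{3}{2} + \frac{3 g}{2}}{2 g}$)
$\left(n{\left(-282,-29 \right)} + d{\left(184 \right)}\right) - 221189 = \left(\left(-150 - -4794\right) + \frac{3 \left(1 + 184\right)}{4 \cdot 184}\right) - 221189 = \left(\left(-150 + 4794\right) + \frac{3}{4} \cdot \frac{1}{184} \cdot 185\right) - 221189 = \left(4644 + \frac{555}{736}\right) - 221189 = \frac{3418539}{736} - 221189 = - \frac{159376565}{736}$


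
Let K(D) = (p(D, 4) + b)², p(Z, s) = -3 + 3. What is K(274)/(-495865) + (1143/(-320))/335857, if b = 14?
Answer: -4326344947/10658542803520 ≈ -0.00040590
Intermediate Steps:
p(Z, s) = 0
K(D) = 196 (K(D) = (0 + 14)² = 14² = 196)
K(274)/(-495865) + (1143/(-320))/335857 = 196/(-495865) + (1143/(-320))/335857 = 196*(-1/495865) + (1143*(-1/320))*(1/335857) = -196/495865 - 1143/320*1/335857 = -196/495865 - 1143/107474240 = -4326344947/10658542803520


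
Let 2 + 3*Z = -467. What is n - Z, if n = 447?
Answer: 1810/3 ≈ 603.33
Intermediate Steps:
Z = -469/3 (Z = -⅔ + (⅓)*(-467) = -⅔ - 467/3 = -469/3 ≈ -156.33)
n - Z = 447 - 1*(-469/3) = 447 + 469/3 = 1810/3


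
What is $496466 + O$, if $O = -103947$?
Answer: $392519$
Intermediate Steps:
$496466 + O = 496466 - 103947 = 392519$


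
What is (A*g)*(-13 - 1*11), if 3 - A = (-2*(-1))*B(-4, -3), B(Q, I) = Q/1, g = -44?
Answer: 11616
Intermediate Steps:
B(Q, I) = Q (B(Q, I) = Q*1 = Q)
A = 11 (A = 3 - (-2*(-1))*(-4) = 3 - 2*(-4) = 3 - 1*(-8) = 3 + 8 = 11)
(A*g)*(-13 - 1*11) = (11*(-44))*(-13 - 1*11) = -484*(-13 - 11) = -484*(-24) = 11616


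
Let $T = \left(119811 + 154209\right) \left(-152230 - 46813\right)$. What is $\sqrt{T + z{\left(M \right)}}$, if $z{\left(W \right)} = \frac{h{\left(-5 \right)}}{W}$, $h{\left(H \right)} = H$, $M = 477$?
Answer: $\frac{5 i \sqrt{55154812274557}}{159} \approx 2.3354 \cdot 10^{5} i$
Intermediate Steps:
$T = -54541762860$ ($T = 274020 \left(-199043\right) = -54541762860$)
$z{\left(W \right)} = - \frac{5}{W}$
$\sqrt{T + z{\left(M \right)}} = \sqrt{-54541762860 - \frac{5}{477}} = \sqrt{- \frac{26016420884225}{477}} = \frac{5 i \sqrt{55154812274557}}{159}$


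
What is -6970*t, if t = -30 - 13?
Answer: 299710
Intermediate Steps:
t = -43
-6970*t = -6970*(-43) = 299710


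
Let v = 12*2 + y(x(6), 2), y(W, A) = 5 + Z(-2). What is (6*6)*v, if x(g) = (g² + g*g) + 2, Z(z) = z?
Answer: 972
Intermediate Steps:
x(g) = 2 + 2*g² (x(g) = (g² + g²) + 2 = 2*g² + 2 = 2 + 2*g²)
y(W, A) = 3 (y(W, A) = 5 - 2 = 3)
v = 27 (v = 12*2 + 3 = 24 + 3 = 27)
(6*6)*v = (6*6)*27 = 36*27 = 972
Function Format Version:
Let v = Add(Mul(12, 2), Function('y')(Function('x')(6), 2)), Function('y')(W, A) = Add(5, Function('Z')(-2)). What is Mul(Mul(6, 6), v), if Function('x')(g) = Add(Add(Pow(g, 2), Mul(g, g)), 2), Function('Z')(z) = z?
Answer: 972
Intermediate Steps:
Function('x')(g) = Add(2, Mul(2, Pow(g, 2))) (Function('x')(g) = Add(Add(Pow(g, 2), Pow(g, 2)), 2) = Add(Mul(2, Pow(g, 2)), 2) = Add(2, Mul(2, Pow(g, 2))))
Function('y')(W, A) = 3 (Function('y')(W, A) = Add(5, -2) = 3)
v = 27 (v = Add(Mul(12, 2), 3) = Add(24, 3) = 27)
Mul(Mul(6, 6), v) = Mul(Mul(6, 6), 27) = Mul(36, 27) = 972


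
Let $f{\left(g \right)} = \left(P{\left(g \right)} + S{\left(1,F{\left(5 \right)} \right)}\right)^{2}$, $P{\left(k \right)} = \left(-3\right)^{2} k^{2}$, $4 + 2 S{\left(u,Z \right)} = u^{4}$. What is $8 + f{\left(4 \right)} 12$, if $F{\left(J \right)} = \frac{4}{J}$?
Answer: $243683$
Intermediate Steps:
$S{\left(u,Z \right)} = -2 + \frac{u^{4}}{2}$
$P{\left(k \right)} = 9 k^{2}$
$f{\left(g \right)} = \left(- \frac{3}{2} + 9 g^{2}\right)^{2}$ ($f{\left(g \right)} = \left(9 g^{2} - \left(2 - \frac{1^{4}}{2}\right)\right)^{2} = \left(9 g^{2} + \left(-2 + \frac{1}{2} \cdot 1\right)\right)^{2} = \left(9 g^{2} + \left(-2 + \frac{1}{2}\right)\right)^{2} = \left(9 g^{2} - \frac{3}{2}\right)^{2} = \left(- \frac{3}{2} + 9 g^{2}\right)^{2}$)
$8 + f{\left(4 \right)} 12 = 8 + \frac{9 \left(-1 + 6 \cdot 4^{2}\right)^{2}}{4} \cdot 12 = 8 + \frac{9 \left(-1 + 6 \cdot 16\right)^{2}}{4} \cdot 12 = 8 + \frac{9 \left(-1 + 96\right)^{2}}{4} \cdot 12 = 8 + \frac{9 \cdot 95^{2}}{4} \cdot 12 = 8 + \frac{9}{4} \cdot 9025 \cdot 12 = 8 + \frac{81225}{4} \cdot 12 = 8 + 243675 = 243683$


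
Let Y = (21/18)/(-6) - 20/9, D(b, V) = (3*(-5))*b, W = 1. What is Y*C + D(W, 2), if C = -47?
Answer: 1183/12 ≈ 98.583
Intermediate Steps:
D(b, V) = -15*b
Y = -29/12 (Y = (21*(1/18))*(-1/6) - 20*1/9 = (7/6)*(-1/6) - 20/9 = -7/36 - 20/9 = -29/12 ≈ -2.4167)
Y*C + D(W, 2) = -29/12*(-47) - 15*1 = 1363/12 - 15 = 1183/12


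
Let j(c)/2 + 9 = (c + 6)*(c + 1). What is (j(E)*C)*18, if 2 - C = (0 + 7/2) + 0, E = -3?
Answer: 810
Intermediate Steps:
j(c) = -18 + 2*(1 + c)*(6 + c) (j(c) = -18 + 2*((c + 6)*(c + 1)) = -18 + 2*((6 + c)*(1 + c)) = -18 + 2*((1 + c)*(6 + c)) = -18 + 2*(1 + c)*(6 + c))
C = -3/2 (C = 2 - ((0 + 7/2) + 0) = 2 - (7/2 + 0) = 2 - 1*7/2 = 2 - 7/2 = -3/2 ≈ -1.5000)
(j(E)*C)*18 = ((-6 + 2*(-3)**2 + 14*(-3))*(-3/2))*18 = ((-6 + 2*9 - 42)*(-3/2))*18 = ((-6 + 18 - 42)*(-3/2))*18 = -30*(-3/2)*18 = 45*18 = 810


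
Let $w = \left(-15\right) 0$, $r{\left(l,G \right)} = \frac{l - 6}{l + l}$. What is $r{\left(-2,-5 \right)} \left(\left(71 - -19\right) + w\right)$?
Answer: $180$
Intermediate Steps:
$r{\left(l,G \right)} = \frac{-6 + l}{2 l}$
$w = 0$
$r{\left(-2,-5 \right)} \left(\left(71 - -19\right) + w\right) = \frac{-6 - 2}{2 \left(-2\right)} \left(\left(71 - -19\right) + 0\right) = \frac{1}{2} \left(- \frac{1}{2}\right) \left(-8\right) \left(\left(71 + 19\right) + 0\right) = 2 \left(90 + 0\right) = 2 \cdot 90 = 180$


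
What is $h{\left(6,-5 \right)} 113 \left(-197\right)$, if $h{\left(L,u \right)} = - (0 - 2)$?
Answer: $-44522$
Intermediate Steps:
$h{\left(L,u \right)} = 2$ ($h{\left(L,u \right)} = \left(-1\right) \left(-2\right) = 2$)
$h{\left(6,-5 \right)} 113 \left(-197\right) = 2 \cdot 113 \left(-197\right) = 226 \left(-197\right) = -44522$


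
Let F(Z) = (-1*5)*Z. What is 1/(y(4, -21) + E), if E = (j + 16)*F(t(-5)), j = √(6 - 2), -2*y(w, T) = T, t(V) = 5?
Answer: -2/879 ≈ -0.0022753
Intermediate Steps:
y(w, T) = -T/2
j = 2 (j = √4 = 2)
F(Z) = -5*Z
E = -450 (E = (2 + 16)*(-5*5) = 18*(-25) = -450)
1/(y(4, -21) + E) = 1/(-½*(-21) - 450) = 1/(21/2 - 450) = 1/(-879/2) = -2/879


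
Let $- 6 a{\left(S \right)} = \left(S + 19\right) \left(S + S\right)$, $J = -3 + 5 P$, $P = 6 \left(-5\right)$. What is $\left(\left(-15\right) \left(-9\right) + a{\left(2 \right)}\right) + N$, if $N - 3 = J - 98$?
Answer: $-127$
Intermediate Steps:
$P = -30$
$J = -153$ ($J = -3 + 5 \left(-30\right) = -3 - 150 = -153$)
$a{\left(S \right)} = - \frac{S \left(19 + S\right)}{3}$ ($a{\left(S \right)} = - \frac{\left(S + 19\right) \left(S + S\right)}{6} = - \frac{\left(19 + S\right) 2 S}{6} = - \frac{2 S \left(19 + S\right)}{6} = - \frac{S \left(19 + S\right)}{3}$)
$N = -248$ ($N = 3 - 251 = -248$)
$\left(\left(-15\right) \left(-9\right) + a{\left(2 \right)}\right) + N = \left(\left(-15\right) \left(-9\right) - \frac{2 \left(19 + 2\right)}{3}\right) - 248 = \left(135 - \frac{2}{3} \cdot 21\right) - 248 = \left(135 - 14\right) - 248 = 121 - 248 = -127$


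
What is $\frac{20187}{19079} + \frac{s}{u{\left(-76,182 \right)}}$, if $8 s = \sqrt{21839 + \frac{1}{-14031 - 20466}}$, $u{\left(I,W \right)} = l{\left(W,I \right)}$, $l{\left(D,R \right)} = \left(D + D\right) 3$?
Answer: $\frac{20187}{19079} + \frac{\sqrt{2887705471006}}{100455264} \approx 1.075$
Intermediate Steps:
$l{\left(D,R \right)} = 6 D$ ($l{\left(D,R \right)} = 2 D 3 = 6 D$)
$u{\left(I,W \right)} = 6 W$
$s = \frac{\sqrt{2887705471006}}{91992}$ ($s = \frac{\sqrt{21839 + \frac{1}{-14031 - 20466}}}{8} = \frac{\sqrt{21839 + \frac{1}{-34497}}}{8} = \frac{\sqrt{21839 - \frac{1}{34497}}}{8} = \frac{\sqrt{\frac{753379982}{34497}}}{8} = \frac{\frac{1}{11499} \sqrt{2887705471006}}{8} = \frac{\sqrt{2887705471006}}{91992} \approx 18.473$)
$\frac{20187}{19079} + \frac{s}{u{\left(-76,182 \right)}} = \frac{20187}{19079} + \frac{\frac{1}{91992} \sqrt{2887705471006}}{6 \cdot 182} = 20187 \cdot \frac{1}{19079} + \frac{\frac{1}{91992} \sqrt{2887705471006}}{1092} = \frac{20187}{19079} + \frac{\sqrt{2887705471006}}{91992} \cdot \frac{1}{1092} = \frac{20187}{19079} + \frac{\sqrt{2887705471006}}{100455264}$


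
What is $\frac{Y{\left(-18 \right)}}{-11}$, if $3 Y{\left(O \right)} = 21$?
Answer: $- \frac{7}{11} \approx -0.63636$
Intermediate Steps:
$Y{\left(O \right)} = 7$ ($Y{\left(O \right)} = \frac{1}{3} \cdot 21 = 7$)
$\frac{Y{\left(-18 \right)}}{-11} = \frac{7}{-11} = 7 \left(- \frac{1}{11}\right) = - \frac{7}{11}$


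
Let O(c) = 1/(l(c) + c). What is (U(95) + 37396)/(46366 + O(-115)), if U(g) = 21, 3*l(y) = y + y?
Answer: 21514775/26660447 ≈ 0.80699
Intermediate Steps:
l(y) = 2*y/3 (l(y) = (y + y)/3 = (2*y)/3 = 2*y/3)
O(c) = 3/(5*c) (O(c) = 1/(2*c/3 + c) = 1/(5*c/3) = 3/(5*c))
(U(95) + 37396)/(46366 + O(-115)) = (21 + 37396)/(46366 + (⅗)/(-115)) = 37417/(46366 + (⅗)*(-1/115)) = 37417/(46366 - 3/575) = 37417/(26660447/575) = 37417*(575/26660447) = 21514775/26660447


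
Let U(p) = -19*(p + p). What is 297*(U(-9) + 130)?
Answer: 140184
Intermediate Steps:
U(p) = -38*p
297*(U(-9) + 130) = 297*(-38*(-9) + 130) = 297*(342 + 130) = 297*472 = 140184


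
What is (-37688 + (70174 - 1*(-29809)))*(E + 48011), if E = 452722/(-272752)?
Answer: 407865409973625/136376 ≈ 2.9907e+9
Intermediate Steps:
E = -226361/136376 (E = 452722*(-1/272752) = -226361/136376 ≈ -1.6598)
(-37688 + (70174 - 1*(-29809)))*(E + 48011) = (-37688 + (70174 - 1*(-29809)))*(-226361/136376 + 48011) = (-37688 + (70174 + 29809))*(6547321775/136376) = (-37688 + 99983)*(6547321775/136376) = 62295*(6547321775/136376) = 407865409973625/136376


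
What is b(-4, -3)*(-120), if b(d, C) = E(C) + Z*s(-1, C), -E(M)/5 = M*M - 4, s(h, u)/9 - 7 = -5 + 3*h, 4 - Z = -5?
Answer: 12720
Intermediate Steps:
Z = 9 (Z = 4 - 1*(-5) = 4 + 5 = 9)
s(h, u) = 18 + 27*h (s(h, u) = 63 + 9*(-5 + 3*h) = 63 + (-45 + 27*h) = 18 + 27*h)
E(M) = 20 - 5*M**2 (E(M) = -5*(M*M - 4) = -5*(M**2 - 4) = -5*(-4 + M**2) = 20 - 5*M**2)
b(d, C) = -61 - 5*C**2 (b(d, C) = (20 - 5*C**2) + 9*(18 + 27*(-1)) = (20 - 5*C**2) + 9*(18 - 27) = (20 - 5*C**2) + 9*(-9) = (20 - 5*C**2) - 81 = -61 - 5*C**2)
b(-4, -3)*(-120) = (-61 - 5*(-3)**2)*(-120) = (-61 - 5*9)*(-120) = (-61 - 45)*(-120) = -106*(-120) = 12720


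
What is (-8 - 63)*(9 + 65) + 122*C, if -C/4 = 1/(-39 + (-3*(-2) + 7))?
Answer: -68058/13 ≈ -5235.2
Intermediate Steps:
C = 2/13 (C = -4/(-39 + (-3*(-2) + 7)) = -4/(-39 + (6 + 7)) = -4/(-39 + 13) = -4/(-26) = -4*(-1/26) = 2/13 ≈ 0.15385)
(-8 - 63)*(9 + 65) + 122*C = (-8 - 63)*(9 + 65) + 122*(2/13) = -71*74 + 244/13 = -5254 + 244/13 = -68058/13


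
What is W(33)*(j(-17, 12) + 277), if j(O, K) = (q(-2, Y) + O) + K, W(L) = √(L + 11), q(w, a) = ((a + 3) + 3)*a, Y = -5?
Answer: 534*√11 ≈ 1771.1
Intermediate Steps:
q(w, a) = a*(6 + a) (q(w, a) = ((3 + a) + 3)*a = (6 + a)*a = a*(6 + a))
W(L) = √(11 + L)
j(O, K) = -5 + K + O (j(O, K) = (-5*(6 - 5) + O) + K = (-5*1 + O) + K = (-5 + O) + K = -5 + K + O)
W(33)*(j(-17, 12) + 277) = √(11 + 33)*((-5 + 12 - 17) + 277) = √44*(-10 + 277) = (2*√11)*267 = 534*√11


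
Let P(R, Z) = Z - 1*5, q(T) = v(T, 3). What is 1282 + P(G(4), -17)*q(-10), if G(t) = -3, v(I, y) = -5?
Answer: 1392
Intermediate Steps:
q(T) = -5
P(R, Z) = -5 + Z (P(R, Z) = Z - 5 = -5 + Z)
1282 + P(G(4), -17)*q(-10) = 1282 + (-5 - 17)*(-5) = 1282 - 22*(-5) = 1282 + 110 = 1392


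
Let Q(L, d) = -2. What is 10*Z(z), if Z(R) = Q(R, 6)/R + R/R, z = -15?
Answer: 34/3 ≈ 11.333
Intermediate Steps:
Z(R) = 1 - 2/R (Z(R) = -2/R + R/R = -2/R + 1 = 1 - 2/R)
10*Z(z) = 10*((-2 - 15)/(-15)) = 10*(-1/15*(-17)) = 10*(17/15) = 34/3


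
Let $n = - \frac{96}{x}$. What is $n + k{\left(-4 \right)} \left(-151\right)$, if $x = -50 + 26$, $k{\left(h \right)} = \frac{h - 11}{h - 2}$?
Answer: $- \frac{747}{2} \approx -373.5$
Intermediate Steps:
$k{\left(h \right)} = \frac{-11 + h}{-2 + h}$
$x = -24$
$n = 4$ ($n = - \frac{96}{-24} = \left(-96\right) \left(- \frac{1}{24}\right) = 4$)
$n + k{\left(-4 \right)} \left(-151\right) = 4 + \frac{-11 - 4}{-2 - 4} \left(-151\right) = 4 + \frac{1}{-6} \left(-15\right) \left(-151\right) = 4 + \left(- \frac{1}{6}\right) \left(-15\right) \left(-151\right) = 4 + \frac{5}{2} \left(-151\right) = 4 - \frac{755}{2} = - \frac{747}{2}$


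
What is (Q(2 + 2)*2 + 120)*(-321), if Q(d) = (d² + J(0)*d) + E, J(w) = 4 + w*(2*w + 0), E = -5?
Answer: -55854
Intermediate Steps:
J(w) = 4 + 2*w² (J(w) = 4 + w*(2*w) = 4 + 2*w²)
Q(d) = -5 + d² + 4*d (Q(d) = (d² + (4 + 2*0²)*d) - 5 = (d² + (4 + 2*0)*d) - 5 = (d² + (4 + 0)*d) - 5 = (d² + 4*d) - 5 = -5 + d² + 4*d)
(Q(2 + 2)*2 + 120)*(-321) = ((-5 + (2 + 2)² + 4*(2 + 2))*2 + 120)*(-321) = ((-5 + 4² + 4*4)*2 + 120)*(-321) = ((-5 + 16 + 16)*2 + 120)*(-321) = (27*2 + 120)*(-321) = (54 + 120)*(-321) = 174*(-321) = -55854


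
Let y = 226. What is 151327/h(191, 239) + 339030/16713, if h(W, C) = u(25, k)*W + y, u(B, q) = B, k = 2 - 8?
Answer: 156467303/3095619 ≈ 50.545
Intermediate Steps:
k = -6
h(W, C) = 226 + 25*W (h(W, C) = 25*W + 226 = 226 + 25*W)
151327/h(191, 239) + 339030/16713 = 151327/(226 + 25*191) + 339030/16713 = 151327/(226 + 4775) + 339030*(1/16713) = 151327/5001 + 37670/1857 = 156467303/3095619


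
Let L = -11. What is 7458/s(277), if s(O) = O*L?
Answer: -678/277 ≈ -2.4477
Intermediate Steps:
s(O) = -11*O (s(O) = O*(-11) = -11*O)
7458/s(277) = 7458/((-11*277)) = 7458/(-3047) = 7458*(-1/3047) = -678/277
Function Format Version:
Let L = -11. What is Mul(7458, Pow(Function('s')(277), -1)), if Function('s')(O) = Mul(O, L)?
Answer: Rational(-678, 277) ≈ -2.4477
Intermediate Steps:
Function('s')(O) = Mul(-11, O) (Function('s')(O) = Mul(O, -11) = Mul(-11, O))
Mul(7458, Pow(Function('s')(277), -1)) = Mul(7458, Pow(Mul(-11, 277), -1)) = Mul(7458, Pow(-3047, -1)) = Mul(7458, Rational(-1, 3047)) = Rational(-678, 277)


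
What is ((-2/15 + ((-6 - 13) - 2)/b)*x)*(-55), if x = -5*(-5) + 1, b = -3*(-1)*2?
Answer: 15587/3 ≈ 5195.7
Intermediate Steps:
b = 6 (b = 3*2 = 6)
x = 26 (x = 25 + 1 = 26)
((-2/15 + ((-6 - 13) - 2)/b)*x)*(-55) = ((-2/15 + ((-6 - 13) - 2)/6)*26)*(-55) = ((-2*1/15 + (-19 - 2)*(⅙))*26)*(-55) = ((-2/15 - 21*⅙)*26)*(-55) = ((-2/15 - 7/2)*26)*(-55) = -109/30*26*(-55) = -1417/15*(-55) = 15587/3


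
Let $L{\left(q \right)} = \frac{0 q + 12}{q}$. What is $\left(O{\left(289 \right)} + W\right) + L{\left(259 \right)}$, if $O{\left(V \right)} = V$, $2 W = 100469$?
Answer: $\frac{26171197}{518} \approx 50524.0$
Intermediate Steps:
$W = \frac{100469}{2}$ ($W = \frac{1}{2} \cdot 100469 = \frac{100469}{2} \approx 50235.0$)
$L{\left(q \right)} = \frac{12}{q}$ ($L{\left(q \right)} = \frac{0 + 12}{q} = \frac{12}{q}$)
$\left(O{\left(289 \right)} + W\right) + L{\left(259 \right)} = \left(289 + \frac{100469}{2}\right) + \frac{12}{259} = \frac{101047}{2} + 12 \cdot \frac{1}{259} = \frac{101047}{2} + \frac{12}{259} = \frac{26171197}{518}$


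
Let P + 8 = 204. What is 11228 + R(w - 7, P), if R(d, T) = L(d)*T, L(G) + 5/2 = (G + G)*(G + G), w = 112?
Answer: 8654338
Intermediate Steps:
P = 196 (P = -8 + 204 = 196)
L(G) = -5/2 + 4*G² (L(G) = -5/2 + (G + G)*(G + G) = -5/2 + (2*G)*(2*G) = -5/2 + 4*G²)
R(d, T) = T*(-5/2 + 4*d²) (R(d, T) = (-5/2 + 4*d²)*T = T*(-5/2 + 4*d²))
11228 + R(w - 7, P) = 11228 + (½)*196*(-5 + 8*(112 - 7)²) = 11228 + (½)*196*(-5 + 8*105²) = 11228 + (½)*196*(-5 + 8*11025) = 11228 + (½)*196*(-5 + 88200) = 11228 + (½)*196*88195 = 11228 + 8643110 = 8654338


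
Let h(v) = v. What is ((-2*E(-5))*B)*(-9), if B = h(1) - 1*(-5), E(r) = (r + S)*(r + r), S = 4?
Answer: 1080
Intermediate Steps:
E(r) = 2*r*(4 + r) (E(r) = (r + 4)*(r + r) = (4 + r)*(2*r) = 2*r*(4 + r))
B = 6 (B = 1 - 1*(-5) = 1 + 5 = 6)
((-2*E(-5))*B)*(-9) = (-4*(-5)*(4 - 5)*6)*(-9) = (-4*(-5)*(-1)*6)*(-9) = (-2*10*6)*(-9) = -20*6*(-9) = -120*(-9) = 1080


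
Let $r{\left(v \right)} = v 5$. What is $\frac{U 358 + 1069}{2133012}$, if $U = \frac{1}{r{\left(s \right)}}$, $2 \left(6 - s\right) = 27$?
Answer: $\frac{79459}{159975900} \approx 0.00049669$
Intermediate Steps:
$s = - \frac{15}{2}$ ($s = 6 - \frac{27}{2} = - \frac{15}{2} \approx -7.5$)
$r{\left(v \right)} = 5 v$
$U = - \frac{2}{75}$ ($U = \frac{1}{5 \left(- \frac{15}{2}\right)} = \frac{1}{- \frac{75}{2}} = - \frac{2}{75} \approx -0.026667$)
$\frac{U 358 + 1069}{2133012} = \frac{\left(- \frac{2}{75}\right) 358 + 1069}{2133012} = \left(- \frac{716}{75} + 1069\right) \frac{1}{2133012} = \frac{79459}{75} \cdot \frac{1}{2133012} = \frac{79459}{159975900}$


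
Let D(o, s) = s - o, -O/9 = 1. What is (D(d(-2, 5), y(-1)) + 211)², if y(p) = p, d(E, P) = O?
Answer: 47961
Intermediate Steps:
O = -9 (O = -9*1 = -9)
d(E, P) = -9
(D(d(-2, 5), y(-1)) + 211)² = ((-1 - 1*(-9)) + 211)² = ((-1 + 9) + 211)² = (8 + 211)² = 219² = 47961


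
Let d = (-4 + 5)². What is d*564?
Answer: 564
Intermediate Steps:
d = 1 (d = 1² = 1)
d*564 = 1*564 = 564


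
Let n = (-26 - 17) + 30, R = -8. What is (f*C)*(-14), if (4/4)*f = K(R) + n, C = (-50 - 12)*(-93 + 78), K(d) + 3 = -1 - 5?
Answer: 286440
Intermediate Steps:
K(d) = -9 (K(d) = -3 + (-1 - 5) = -3 - 6 = -9)
n = -13 (n = -43 + 30 = -13)
C = 930 (C = -62*(-15) = 930)
f = -22 (f = -9 - 13 = -22)
(f*C)*(-14) = -22*930*(-14) = -20460*(-14) = 286440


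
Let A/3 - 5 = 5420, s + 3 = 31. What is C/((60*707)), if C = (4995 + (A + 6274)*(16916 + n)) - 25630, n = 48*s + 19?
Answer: 103038134/10605 ≈ 9716.0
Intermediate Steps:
s = 28 (s = -3 + 31 = 28)
A = 16275 (A = 15 + 3*5420 = 15 + 16260 = 16275)
n = 1363 (n = 48*28 + 19 = 1344 + 19 = 1363)
C = 412152536 (C = (4995 + (16275 + 6274)*(16916 + 1363)) - 25630 = (4995 + 22549*18279) - 25630 = (4995 + 412173171) - 25630 = 412178166 - 25630 = 412152536)
C/((60*707)) = 412152536/((60*707)) = 412152536/42420 = 412152536*(1/42420) = 103038134/10605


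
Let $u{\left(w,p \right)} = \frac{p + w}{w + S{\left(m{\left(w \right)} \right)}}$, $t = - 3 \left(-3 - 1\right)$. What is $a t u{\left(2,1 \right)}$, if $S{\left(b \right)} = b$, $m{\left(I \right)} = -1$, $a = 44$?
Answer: $1584$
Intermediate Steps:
$t = 12$ ($t = \left(-3\right) \left(-4\right) = 12$)
$u{\left(w,p \right)} = \frac{p + w}{-1 + w}$ ($u{\left(w,p \right)} = \frac{p + w}{w - 1} = \frac{p + w}{-1 + w}$)
$a t u{\left(2,1 \right)} = 44 \cdot 12 \frac{1 + 2}{-1 + 2} = 528 \cdot 1^{-1} \cdot 3 = 528 \cdot 1 \cdot 3 = 528 \cdot 3 = 1584$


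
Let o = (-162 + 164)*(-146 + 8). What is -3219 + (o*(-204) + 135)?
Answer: 53220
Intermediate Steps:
o = -276 (o = 2*(-138) = -276)
-3219 + (o*(-204) + 135) = -3219 + (-276*(-204) + 135) = -3219 + (56304 + 135) = -3219 + 56439 = 53220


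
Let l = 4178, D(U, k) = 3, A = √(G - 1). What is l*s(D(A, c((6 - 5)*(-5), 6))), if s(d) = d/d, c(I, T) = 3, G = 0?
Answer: 4178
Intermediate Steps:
A = I (A = √(0 - 1) = √(-1) = I ≈ 1.0*I)
s(d) = 1
l*s(D(A, c((6 - 5)*(-5), 6))) = 4178*1 = 4178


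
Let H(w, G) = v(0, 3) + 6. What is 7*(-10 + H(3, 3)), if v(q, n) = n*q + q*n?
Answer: -28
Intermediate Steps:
v(q, n) = 2*n*q (v(q, n) = n*q + n*q = 2*n*q)
H(w, G) = 6 (H(w, G) = 2*3*0 + 6 = 0 + 6 = 6)
7*(-10 + H(3, 3)) = 7*(-10 + 6) = 7*(-4) = -28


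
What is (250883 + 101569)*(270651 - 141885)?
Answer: 45383834232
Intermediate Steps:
(250883 + 101569)*(270651 - 141885) = 352452*128766 = 45383834232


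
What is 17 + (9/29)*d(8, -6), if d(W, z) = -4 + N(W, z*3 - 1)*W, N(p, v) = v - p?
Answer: -1487/29 ≈ -51.276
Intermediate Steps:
d(W, z) = -4 + W*(-1 - W + 3*z) (d(W, z) = -4 + ((z*3 - 1) - W)*W = -4 + ((3*z - 1) - W)*W = -4 + ((-1 + 3*z) - W)*W = -4 + (-1 - W + 3*z)*W = -4 + W*(-1 - W + 3*z))
17 + (9/29)*d(8, -6) = 17 + (9/29)*(-4 - 1*8*(1 + 8 - 3*(-6))) = 17 + (9*(1/29))*(-4 - 1*8*(1 + 8 + 18)) = 17 + 9*(-4 - 1*8*27)/29 = 17 + 9*(-4 - 216)/29 = 17 + (9/29)*(-220) = 17 - 1980/29 = -1487/29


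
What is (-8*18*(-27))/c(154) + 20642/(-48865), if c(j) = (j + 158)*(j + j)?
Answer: -37367219/97827730 ≈ -0.38197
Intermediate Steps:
c(j) = 2*j*(158 + j) (c(j) = (158 + j)*(2*j) = 2*j*(158 + j))
(-8*18*(-27))/c(154) + 20642/(-48865) = (-8*18*(-27))/((2*154*(158 + 154))) + 20642/(-48865) = (-144*(-27))/((2*154*312)) + 20642*(-1/48865) = 3888/96096 - 20642/48865 = 3888*(1/96096) - 20642/48865 = 81/2002 - 20642/48865 = -37367219/97827730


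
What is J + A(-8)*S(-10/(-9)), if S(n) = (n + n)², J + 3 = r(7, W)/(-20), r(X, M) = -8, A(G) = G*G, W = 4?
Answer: 126947/405 ≈ 313.45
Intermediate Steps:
A(G) = G²
J = -13/5 (J = -3 - 8/(-20) = -3 - 8*(-1/20) = -3 + ⅖ = -13/5 ≈ -2.6000)
S(n) = 4*n² (S(n) = (2*n)² = 4*n²)
J + A(-8)*S(-10/(-9)) = -13/5 + (-8)²*(4*(-10/(-9))²) = -13/5 + 64*(4*(-10*(-⅑))²) = -13/5 + 64*(4*(10/9)²) = -13/5 + 64*(4*(100/81)) = -13/5 + 64*(400/81) = -13/5 + 25600/81 = 126947/405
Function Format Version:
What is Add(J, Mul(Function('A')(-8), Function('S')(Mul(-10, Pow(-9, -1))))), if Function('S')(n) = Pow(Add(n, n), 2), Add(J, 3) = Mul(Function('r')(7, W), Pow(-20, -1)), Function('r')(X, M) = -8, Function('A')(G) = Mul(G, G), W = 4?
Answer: Rational(126947, 405) ≈ 313.45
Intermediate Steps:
Function('A')(G) = Pow(G, 2)
J = Rational(-13, 5) (J = Add(-3, Mul(-8, Pow(-20, -1))) = Add(-3, Mul(-8, Rational(-1, 20))) = Add(-3, Rational(2, 5)) = Rational(-13, 5) ≈ -2.6000)
Function('S')(n) = Mul(4, Pow(n, 2)) (Function('S')(n) = Pow(Mul(2, n), 2) = Mul(4, Pow(n, 2)))
Add(J, Mul(Function('A')(-8), Function('S')(Mul(-10, Pow(-9, -1))))) = Add(Rational(-13, 5), Mul(Pow(-8, 2), Mul(4, Pow(Mul(-10, Pow(-9, -1)), 2)))) = Add(Rational(-13, 5), Mul(64, Mul(4, Pow(Mul(-10, Rational(-1, 9)), 2)))) = Add(Rational(-13, 5), Mul(64, Mul(4, Pow(Rational(10, 9), 2)))) = Add(Rational(-13, 5), Mul(64, Mul(4, Rational(100, 81)))) = Add(Rational(-13, 5), Mul(64, Rational(400, 81))) = Add(Rational(-13, 5), Rational(25600, 81)) = Rational(126947, 405)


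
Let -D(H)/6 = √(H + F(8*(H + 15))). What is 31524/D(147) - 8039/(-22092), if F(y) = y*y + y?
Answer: 8039/22092 - 5254*√1681059/1681059 ≈ -3.6884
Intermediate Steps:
F(y) = y + y² (F(y) = y² + y = y + y²)
D(H) = -6*√(H + (120 + 8*H)*(121 + 8*H)) (D(H) = -6*√(H + (8*(H + 15))*(1 + 8*(H + 15))) = -6*√(H + (8*(15 + H))*(1 + 8*(15 + H))) = -6*√(H + (120 + 8*H)*(1 + (120 + 8*H))) = -6*√(H + (120 + 8*H)*(121 + 8*H)))
31524/D(147) - 8039/(-22092) = 31524/((-6*√(14520 + 64*147² + 1929*147))) - 8039/(-22092) = 31524/((-6*√(14520 + 64*21609 + 283563))) - 8039*(-1/22092) = 31524/((-6*√(14520 + 1382976 + 283563))) + 8039/22092 = 31524/((-6*√1681059)) + 8039/22092 = 31524*(-√1681059/10086354) + 8039/22092 = -5254*√1681059/1681059 + 8039/22092 = 8039/22092 - 5254*√1681059/1681059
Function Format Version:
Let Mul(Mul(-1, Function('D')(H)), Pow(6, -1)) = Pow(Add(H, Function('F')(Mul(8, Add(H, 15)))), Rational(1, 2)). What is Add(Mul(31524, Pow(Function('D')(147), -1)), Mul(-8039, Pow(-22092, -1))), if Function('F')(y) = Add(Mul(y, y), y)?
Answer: Add(Rational(8039, 22092), Mul(Rational(-5254, 1681059), Pow(1681059, Rational(1, 2)))) ≈ -3.6884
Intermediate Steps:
Function('F')(y) = Add(y, Pow(y, 2)) (Function('F')(y) = Add(Pow(y, 2), y) = Add(y, Pow(y, 2)))
Function('D')(H) = Mul(-6, Pow(Add(H, Mul(Add(120, Mul(8, H)), Add(121, Mul(8, H)))), Rational(1, 2))) (Function('D')(H) = Mul(-6, Pow(Add(H, Mul(Mul(8, Add(H, 15)), Add(1, Mul(8, Add(H, 15))))), Rational(1, 2))) = Mul(-6, Pow(Add(H, Mul(Mul(8, Add(15, H)), Add(1, Mul(8, Add(15, H))))), Rational(1, 2))) = Mul(-6, Pow(Add(H, Mul(Add(120, Mul(8, H)), Add(1, Add(120, Mul(8, H))))), Rational(1, 2))) = Mul(-6, Pow(Add(H, Mul(Add(120, Mul(8, H)), Add(121, Mul(8, H)))), Rational(1, 2))))
Add(Mul(31524, Pow(Function('D')(147), -1)), Mul(-8039, Pow(-22092, -1))) = Add(Mul(31524, Pow(Mul(-6, Pow(Add(14520, Mul(64, Pow(147, 2)), Mul(1929, 147)), Rational(1, 2))), -1)), Mul(-8039, Pow(-22092, -1))) = Add(Mul(31524, Pow(Mul(-6, Pow(Add(14520, Mul(64, 21609), 283563), Rational(1, 2))), -1)), Mul(-8039, Rational(-1, 22092))) = Add(Mul(31524, Pow(Mul(-6, Pow(Add(14520, 1382976, 283563), Rational(1, 2))), -1)), Rational(8039, 22092)) = Add(Mul(31524, Pow(Mul(-6, Pow(1681059, Rational(1, 2))), -1)), Rational(8039, 22092)) = Add(Mul(31524, Mul(Rational(-1, 10086354), Pow(1681059, Rational(1, 2)))), Rational(8039, 22092)) = Add(Mul(Rational(-5254, 1681059), Pow(1681059, Rational(1, 2))), Rational(8039, 22092)) = Add(Rational(8039, 22092), Mul(Rational(-5254, 1681059), Pow(1681059, Rational(1, 2))))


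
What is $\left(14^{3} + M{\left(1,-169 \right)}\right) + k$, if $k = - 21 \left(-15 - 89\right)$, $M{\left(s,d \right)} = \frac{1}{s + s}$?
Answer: $\frac{9857}{2} \approx 4928.5$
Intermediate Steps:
$M{\left(s,d \right)} = \frac{1}{2 s}$
$k = 2184$ ($k = \left(-21\right) \left(-104\right) = 2184$)
$\left(14^{3} + M{\left(1,-169 \right)}\right) + k = \left(14^{3} + \frac{1}{2 \cdot 1}\right) + 2184 = \left(2744 + \frac{1}{2} \cdot 1\right) + 2184 = \left(2744 + \frac{1}{2}\right) + 2184 = \frac{5489}{2} + 2184 = \frac{9857}{2}$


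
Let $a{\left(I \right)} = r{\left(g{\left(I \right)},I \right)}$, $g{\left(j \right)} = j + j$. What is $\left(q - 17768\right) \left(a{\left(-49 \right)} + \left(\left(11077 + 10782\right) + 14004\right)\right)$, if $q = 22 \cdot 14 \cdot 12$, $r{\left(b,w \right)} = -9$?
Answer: $-504537488$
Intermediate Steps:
$g{\left(j \right)} = 2 j$
$q = 3696$ ($q = 308 \cdot 12 = 3696$)
$a{\left(I \right)} = -9$
$\left(q - 17768\right) \left(a{\left(-49 \right)} + \left(\left(11077 + 10782\right) + 14004\right)\right) = \left(3696 - 17768\right) \left(-9 + \left(\left(11077 + 10782\right) + 14004\right)\right) = - 14072 \left(-9 + \left(21859 + 14004\right)\right) = - 14072 \left(-9 + 35863\right) = \left(-14072\right) 35854 = -504537488$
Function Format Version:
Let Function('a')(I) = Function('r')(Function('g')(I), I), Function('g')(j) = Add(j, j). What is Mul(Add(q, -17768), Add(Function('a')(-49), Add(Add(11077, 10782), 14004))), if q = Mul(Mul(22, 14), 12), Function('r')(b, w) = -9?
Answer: -504537488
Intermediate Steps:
Function('g')(j) = Mul(2, j)
q = 3696 (q = Mul(308, 12) = 3696)
Function('a')(I) = -9
Mul(Add(q, -17768), Add(Function('a')(-49), Add(Add(11077, 10782), 14004))) = Mul(Add(3696, -17768), Add(-9, Add(Add(11077, 10782), 14004))) = Mul(-14072, Add(-9, Add(21859, 14004))) = Mul(-14072, Add(-9, 35863)) = Mul(-14072, 35854) = -504537488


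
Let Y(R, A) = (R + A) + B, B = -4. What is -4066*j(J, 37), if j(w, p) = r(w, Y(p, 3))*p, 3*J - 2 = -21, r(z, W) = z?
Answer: 2858398/3 ≈ 9.5280e+5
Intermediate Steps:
Y(R, A) = -4 + A + R (Y(R, A) = (R + A) - 4 = (A + R) - 4 = -4 + A + R)
J = -19/3 (J = ⅔ + (⅓)*(-21) = ⅔ - 7 = -19/3 ≈ -6.3333)
j(w, p) = p*w (j(w, p) = w*p = p*w)
-4066*j(J, 37) = -150442*(-19)/3 = -4066*(-703/3) = 2858398/3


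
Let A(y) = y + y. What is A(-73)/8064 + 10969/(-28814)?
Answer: -23165215/58089024 ≈ -0.39879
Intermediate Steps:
A(y) = 2*y
A(-73)/8064 + 10969/(-28814) = (2*(-73))/8064 + 10969/(-28814) = -146*1/8064 + 10969*(-1/28814) = -73/4032 - 10969/28814 = -23165215/58089024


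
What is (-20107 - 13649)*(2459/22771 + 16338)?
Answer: -12558415384092/22771 ≈ -5.5151e+8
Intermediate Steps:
(-20107 - 13649)*(2459/22771 + 16338) = -33756*(2459*(1/22771) + 16338) = -33756*(2459/22771 + 16338) = -33756*372035057/22771 = -12558415384092/22771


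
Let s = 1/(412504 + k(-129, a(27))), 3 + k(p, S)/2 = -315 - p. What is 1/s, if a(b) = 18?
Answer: 412126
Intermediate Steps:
k(p, S) = -636 - 2*p (k(p, S) = -6 + 2*(-315 - p) = -6 + (-630 - 2*p) = -636 - 2*p)
s = 1/412126 (s = 1/(412504 + (-636 - 2*(-129))) = 1/(412504 + (-636 + 258)) = 1/(412504 - 378) = 1/412126 ≈ 2.4264e-6)
1/s = 1/(1/412126) = 412126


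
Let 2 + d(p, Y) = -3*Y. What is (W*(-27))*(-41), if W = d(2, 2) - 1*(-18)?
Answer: 11070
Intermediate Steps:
d(p, Y) = -2 - 3*Y
W = 10 (W = (-2 - 3*2) - 1*(-18) = (-2 - 6) + 18 = -8 + 18 = 10)
(W*(-27))*(-41) = (10*(-27))*(-41) = -270*(-41) = 11070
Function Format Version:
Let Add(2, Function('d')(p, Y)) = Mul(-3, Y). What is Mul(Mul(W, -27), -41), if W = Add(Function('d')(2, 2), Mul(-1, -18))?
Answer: 11070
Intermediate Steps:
Function('d')(p, Y) = Add(-2, Mul(-3, Y))
W = 10 (W = Add(Add(-2, Mul(-3, 2)), Mul(-1, -18)) = Add(Add(-2, -6), 18) = Add(-8, 18) = 10)
Mul(Mul(W, -27), -41) = Mul(Mul(10, -27), -41) = Mul(-270, -41) = 11070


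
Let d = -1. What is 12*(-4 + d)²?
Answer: 300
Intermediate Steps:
12*(-4 + d)² = 12*(-4 - 1)² = 12*(-5)² = 12*25 = 300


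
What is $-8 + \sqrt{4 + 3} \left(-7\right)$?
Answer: $-8 - 7 \sqrt{7} \approx -26.52$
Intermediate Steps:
$-8 + \sqrt{4 + 3} \left(-7\right) = -8 + \sqrt{7} \left(-7\right) = -8 - 7 \sqrt{7}$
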